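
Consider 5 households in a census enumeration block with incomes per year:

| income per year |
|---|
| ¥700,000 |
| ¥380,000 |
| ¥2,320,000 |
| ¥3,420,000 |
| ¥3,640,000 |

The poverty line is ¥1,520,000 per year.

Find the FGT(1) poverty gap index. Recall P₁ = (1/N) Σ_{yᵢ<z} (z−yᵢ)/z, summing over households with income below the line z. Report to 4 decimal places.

Poor units: ¥380,000, ¥700,000 (q = 2 of N = 5).
Shortfall ratios: (1520000−380000)/1520000 = 0.7500; (1520000−700000)/1520000 = 0.5395.
Sum of shortfalls = 1.289474; P₁ averages over all N: 1.289474 / 5 = 0.2579.

0.2579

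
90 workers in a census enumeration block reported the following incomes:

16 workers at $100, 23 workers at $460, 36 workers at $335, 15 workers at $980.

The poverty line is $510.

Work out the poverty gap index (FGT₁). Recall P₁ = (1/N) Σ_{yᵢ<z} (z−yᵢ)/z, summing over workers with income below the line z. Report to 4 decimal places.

0.3052

Below z: 16×$100, 36×$335, 23×$460 (q = 75 of N = 90).
Relative gaps: (510−100)/510 = 0.8039 (×16); (510−335)/510 = 0.3431 (×36); (510−460)/510 = 0.0980 (×23).
Sum of shortfalls = 27.470588; P₁ averages over all N: 27.470588 / 90 = 0.3052.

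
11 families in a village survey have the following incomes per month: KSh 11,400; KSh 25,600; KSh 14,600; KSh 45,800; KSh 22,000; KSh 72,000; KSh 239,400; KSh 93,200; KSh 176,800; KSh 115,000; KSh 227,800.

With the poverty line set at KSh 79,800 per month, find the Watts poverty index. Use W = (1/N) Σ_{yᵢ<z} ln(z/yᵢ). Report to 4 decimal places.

0.6116

Poor units: KSh 11,400, KSh 14,600, KSh 22,000, KSh 25,600, KSh 45,800, KSh 72,000 (q = 6 of N = 11).
ln(z/y) terms: ln(79800/11400) = 1.9459; ln(79800/14600) = 1.6985; ln(79800/22000) = 1.2885; ln(79800/25600) = 1.1369; ln(79800/45800) = 0.5552; ln(79800/72000) = 0.1029.
W = 6.727921 / 11 = 0.6116.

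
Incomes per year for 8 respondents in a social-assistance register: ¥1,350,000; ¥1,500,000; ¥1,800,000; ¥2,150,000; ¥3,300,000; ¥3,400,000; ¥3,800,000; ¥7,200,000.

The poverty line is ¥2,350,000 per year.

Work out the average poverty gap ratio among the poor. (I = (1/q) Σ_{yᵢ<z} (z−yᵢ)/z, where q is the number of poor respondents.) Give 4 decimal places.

0.2766

Below z: ¥1,350,000, ¥1,500,000, ¥1,800,000, ¥2,150,000 (q = 4 of N = 8).
Relative gaps: 0.4255, 0.3617, 0.2340, 0.0851; sum = 1.106383.
I averages over the q = 4 poor units only: 1.106383 / 4 = 0.2766.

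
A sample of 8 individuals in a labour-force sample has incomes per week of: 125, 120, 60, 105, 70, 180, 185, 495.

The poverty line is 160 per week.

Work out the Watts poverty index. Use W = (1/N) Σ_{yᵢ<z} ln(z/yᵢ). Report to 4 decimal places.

Poor units: 60, 70, 105, 120, 125 (q = 5 of N = 8).
Log shortfalls: ln(160/60) = 0.9808; ln(160/70) = 0.8267; ln(160/105) = 0.4212; ln(160/120) = 0.2877; ln(160/125) = 0.2469.
W = 2.763263 / 8 = 0.3454.

0.3454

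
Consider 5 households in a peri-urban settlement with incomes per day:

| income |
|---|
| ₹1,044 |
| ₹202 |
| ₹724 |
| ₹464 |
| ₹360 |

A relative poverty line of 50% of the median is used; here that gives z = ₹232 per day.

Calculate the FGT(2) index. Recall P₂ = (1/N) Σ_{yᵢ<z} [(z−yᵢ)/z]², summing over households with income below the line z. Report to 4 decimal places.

Below z: ₹202 (q = 1 of N = 5).
Shortfall ratios: (232−202)/232 = 0.1293.
Squared: 0.0167.
Sum = 0.016721; P₂ = 0.016721 / 5 = 0.0033.

0.0033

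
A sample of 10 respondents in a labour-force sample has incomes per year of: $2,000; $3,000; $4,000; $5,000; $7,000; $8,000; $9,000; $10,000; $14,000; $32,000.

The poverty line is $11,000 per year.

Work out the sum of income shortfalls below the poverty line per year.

Poor units: $2,000, $3,000, $4,000, $5,000, $7,000, $8,000, $9,000, $10,000 (q = 8 of N = 10).
Individual gaps: 11000−2000 = 9000; 11000−3000 = 8000; 11000−4000 = 7000; 11000−5000 = 6000; 11000−7000 = 4000; 11000−8000 = 3000; 11000−9000 = 2000; 11000−10000 = 1000.
Aggregate gap = $40,000.

$40,000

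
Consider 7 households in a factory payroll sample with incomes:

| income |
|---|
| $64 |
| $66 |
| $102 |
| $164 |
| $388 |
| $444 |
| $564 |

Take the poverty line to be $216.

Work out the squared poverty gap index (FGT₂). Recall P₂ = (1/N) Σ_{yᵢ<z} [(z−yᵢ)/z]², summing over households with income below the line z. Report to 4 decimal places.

0.1877

Poor units: $64, $66, $102, $164 (q = 4 of N = 7).
Gap ratios (z−y)/z: (216−64)/216 = 0.7037; (216−66)/216 = 0.6944; (216−102)/216 = 0.5278; (216−164)/216 = 0.2407.
Squared: 0.4952; 0.4823; 0.2785; 0.0580.
Sum = 1.313957; P₂ = 1.313957 / 7 = 0.1877.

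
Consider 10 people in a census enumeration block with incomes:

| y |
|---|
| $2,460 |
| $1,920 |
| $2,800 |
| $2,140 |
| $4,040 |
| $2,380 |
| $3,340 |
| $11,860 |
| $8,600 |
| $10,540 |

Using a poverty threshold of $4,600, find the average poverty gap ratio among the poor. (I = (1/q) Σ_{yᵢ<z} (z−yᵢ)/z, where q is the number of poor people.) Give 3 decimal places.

0.407

Incomes under z: $1,920, $2,140, $2,380, $2,460, $2,800, $3,340, $4,040 (q = 7 of N = 10).
Shortfall ratios (z−y)/z: 0.5826, 0.5348, 0.4826, 0.4652, 0.3913, 0.2739, 0.1217; sum = 2.852174.
I averages over the q = 7 poor units only: 2.852174 / 7 = 0.407.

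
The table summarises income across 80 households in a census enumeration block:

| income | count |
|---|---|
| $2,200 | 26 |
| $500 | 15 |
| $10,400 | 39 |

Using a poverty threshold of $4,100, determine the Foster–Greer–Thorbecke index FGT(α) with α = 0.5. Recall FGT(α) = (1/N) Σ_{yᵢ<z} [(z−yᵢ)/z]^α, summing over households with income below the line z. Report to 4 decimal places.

Below z: 15×$500, 26×$2,200 (q = 41 of N = 80).
Shortfall ratios: (4100−500)/4100 = 0.8780 (×15); (4100−2200)/4100 = 0.4634 (×26).
Raised to α = 0.5: 0.93704 (×15); 0.68075 (×26).
Sum = 31.755025; FGT(0.5) = 31.755025 / 80 = 0.3969.

0.3969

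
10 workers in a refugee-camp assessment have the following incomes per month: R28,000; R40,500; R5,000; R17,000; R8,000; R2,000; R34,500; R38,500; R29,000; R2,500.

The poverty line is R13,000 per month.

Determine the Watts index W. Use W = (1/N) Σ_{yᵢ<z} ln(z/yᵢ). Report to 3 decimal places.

0.496

Poor units: R2,000, R2,500, R5,000, R8,000 (q = 4 of N = 10).
Log shortfalls: ln(13000/2000) = 1.8718; ln(13000/2500) = 1.6487; ln(13000/5000) = 0.9555; ln(13000/8000) = 0.4855.
W = 4.961480 / 10 = 0.496.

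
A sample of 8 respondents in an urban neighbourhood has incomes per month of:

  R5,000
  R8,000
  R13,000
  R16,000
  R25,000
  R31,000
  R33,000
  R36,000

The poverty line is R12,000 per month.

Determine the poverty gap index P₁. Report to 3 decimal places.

Below z: R5,000, R8,000 (q = 2 of N = 8).
Gap ratios (z−y)/z: (12000−5000)/12000 = 0.5833; (12000−8000)/12000 = 0.3333.
Sum of shortfalls = 0.916667; P₁ averages over all N: 0.916667 / 8 = 0.115.

0.115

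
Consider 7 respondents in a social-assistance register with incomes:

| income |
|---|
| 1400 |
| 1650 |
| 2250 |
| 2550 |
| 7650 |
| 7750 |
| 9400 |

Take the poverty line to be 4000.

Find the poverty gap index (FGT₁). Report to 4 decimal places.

0.2911

Below the line: 1400, 1650, 2250, 2550 (q = 4 of N = 7).
Shortfall ratios: (4000−1400)/4000 = 0.6500; (4000−1650)/4000 = 0.5875; (4000−2250)/4000 = 0.4375; (4000−2550)/4000 = 0.3625.
Sum of shortfalls = 2.037500; P₁ averages over all N: 2.037500 / 7 = 0.2911.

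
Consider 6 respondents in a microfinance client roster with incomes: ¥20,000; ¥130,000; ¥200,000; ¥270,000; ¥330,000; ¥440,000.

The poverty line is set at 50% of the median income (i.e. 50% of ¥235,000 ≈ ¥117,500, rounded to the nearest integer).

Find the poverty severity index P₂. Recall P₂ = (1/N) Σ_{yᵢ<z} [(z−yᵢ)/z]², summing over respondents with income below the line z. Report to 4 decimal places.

Poor units: ¥20,000 (q = 1 of N = 6).
Normalized shortfalls: (117500−20000)/117500 = 0.8298.
Squared: 0.6885.
Sum = 0.688547; P₂ = 0.688547 / 6 = 0.1148.

0.1148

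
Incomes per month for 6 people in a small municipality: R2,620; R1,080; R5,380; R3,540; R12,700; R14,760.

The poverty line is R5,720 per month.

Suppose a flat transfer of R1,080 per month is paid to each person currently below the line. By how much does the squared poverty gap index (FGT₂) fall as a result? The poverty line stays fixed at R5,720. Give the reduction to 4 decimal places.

0.0919

Before: below the line — R1,080, R2,620, R3,540, R5,380; squared poverty gap index (FGT₂) = 0.183422.
After the R1,080 transfer: below the line — R2,160, R3,700, R4,620; squared poverty gap index (FGT₂) = 0.091508.
Reduction = 0.183422 − 0.091508 = 0.0919.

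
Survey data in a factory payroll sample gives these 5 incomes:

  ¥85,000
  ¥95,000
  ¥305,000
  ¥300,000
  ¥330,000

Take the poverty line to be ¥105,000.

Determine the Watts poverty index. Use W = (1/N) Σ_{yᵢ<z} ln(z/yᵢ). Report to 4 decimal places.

Below z: ¥85,000, ¥95,000 (q = 2 of N = 5).
Log shortfalls: ln(105000/85000) = 0.2113; ln(105000/95000) = 0.1001.
W = 0.311393 / 5 = 0.0623.

0.0623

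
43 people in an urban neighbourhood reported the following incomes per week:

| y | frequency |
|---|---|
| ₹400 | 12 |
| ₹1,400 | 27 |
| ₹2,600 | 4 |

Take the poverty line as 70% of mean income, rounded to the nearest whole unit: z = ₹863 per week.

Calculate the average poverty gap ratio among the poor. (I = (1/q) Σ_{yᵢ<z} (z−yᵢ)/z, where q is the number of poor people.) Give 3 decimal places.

Incomes under z: 12×₹400 (q = 12 of N = 43).
Shortfall ratios (z−y)/z: 0.5365 (×12); sum = 6.438007.
The income-gap ratio divides by q (the poor only): 6.438007 / 12 = 0.537.

0.537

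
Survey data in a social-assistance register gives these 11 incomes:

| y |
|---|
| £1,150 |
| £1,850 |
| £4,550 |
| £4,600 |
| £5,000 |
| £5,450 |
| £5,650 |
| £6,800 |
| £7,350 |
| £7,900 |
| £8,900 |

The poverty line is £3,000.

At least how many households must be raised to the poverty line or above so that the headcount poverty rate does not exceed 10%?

1

2 of the 11 households are poor, so H = 2/11 = 0.182.
A headcount ratio of at most 10% allows at most ⌊0.10 × 11⌋ = 1 poor households.
So at least 2 − 1 = 1 must be lifted.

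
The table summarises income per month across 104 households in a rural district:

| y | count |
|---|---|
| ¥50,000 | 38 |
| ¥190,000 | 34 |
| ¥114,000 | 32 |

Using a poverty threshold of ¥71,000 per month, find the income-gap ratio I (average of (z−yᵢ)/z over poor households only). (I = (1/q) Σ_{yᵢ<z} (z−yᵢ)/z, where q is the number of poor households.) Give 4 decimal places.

Incomes under z: 38×¥50,000 (q = 38 of N = 104).
Shortfall ratios (z−y)/z: 0.2958 (×38); sum = 11.239437.
The income-gap ratio divides by q (the poor only): 11.239437 / 38 = 0.2958.

0.2958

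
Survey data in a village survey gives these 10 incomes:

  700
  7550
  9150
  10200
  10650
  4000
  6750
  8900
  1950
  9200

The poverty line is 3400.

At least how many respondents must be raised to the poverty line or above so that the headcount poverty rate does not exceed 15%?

2 of the 10 respondents are poor, so H = 2/10 = 0.200.
A headcount ratio of at most 15% allows at most ⌊0.15 × 10⌋ = 1 poor respondents.
So at least 2 − 1 = 1 must be lifted.

1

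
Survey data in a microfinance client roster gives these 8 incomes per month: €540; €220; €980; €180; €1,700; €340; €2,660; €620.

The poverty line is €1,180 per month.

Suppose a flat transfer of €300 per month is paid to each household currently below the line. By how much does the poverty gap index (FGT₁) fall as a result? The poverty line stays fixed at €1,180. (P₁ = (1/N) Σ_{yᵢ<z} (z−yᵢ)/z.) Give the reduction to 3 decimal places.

Before: below the line — €180, €220, €340, €540, €620, €980; poverty gap index (FGT₁) = 0.44492.
After the €300 transfer: below the line — €480, €520, €640, €840, €920; poverty gap index (FGT₁) = 0.26483.
Reduction = 0.44492 − 0.26483 = 0.180.

0.180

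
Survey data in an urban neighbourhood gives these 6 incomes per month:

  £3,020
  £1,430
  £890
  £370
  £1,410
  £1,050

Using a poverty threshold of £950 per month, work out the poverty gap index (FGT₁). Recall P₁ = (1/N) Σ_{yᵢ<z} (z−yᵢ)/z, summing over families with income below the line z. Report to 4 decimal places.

Below z: £370, £890 (q = 2 of N = 6).
Relative gaps: (950−370)/950 = 0.6105; (950−890)/950 = 0.0632.
Sum of shortfalls = 0.673684; P₁ averages over all N: 0.673684 / 6 = 0.1123.

0.1123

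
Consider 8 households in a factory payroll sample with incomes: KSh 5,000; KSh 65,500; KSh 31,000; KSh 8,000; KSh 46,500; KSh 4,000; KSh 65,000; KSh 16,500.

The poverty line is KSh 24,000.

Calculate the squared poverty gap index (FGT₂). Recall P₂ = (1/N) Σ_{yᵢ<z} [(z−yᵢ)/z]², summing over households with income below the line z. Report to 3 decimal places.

Incomes under z: KSh 4,000, KSh 5,000, KSh 8,000, KSh 16,500 (q = 4 of N = 8).
Shortfall ratios: (24000−4000)/24000 = 0.8333; (24000−5000)/24000 = 0.7917; (24000−8000)/24000 = 0.6667; (24000−16500)/24000 = 0.3125.
Squared: 0.6944; 0.6267; 0.4444; 0.0977.
Sum = 1.863281; P₂ = 1.863281 / 8 = 0.233.

0.233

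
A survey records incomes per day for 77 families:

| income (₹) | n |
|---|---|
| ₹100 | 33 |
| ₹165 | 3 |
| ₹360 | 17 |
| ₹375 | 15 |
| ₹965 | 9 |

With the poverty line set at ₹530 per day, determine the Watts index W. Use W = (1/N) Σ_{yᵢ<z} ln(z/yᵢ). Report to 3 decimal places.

0.913

Below the line: 33×₹100, 3×₹165, 17×₹360, 15×₹375 (q = 68 of N = 77).
Log shortfalls: ln(530/100) = 1.6677 (×33); ln(530/165) = 1.1669 (×3); ln(530/360) = 0.3868 (×17); ln(530/375) = 0.3460 (×15).
W = 70.299525 / 77 = 0.913.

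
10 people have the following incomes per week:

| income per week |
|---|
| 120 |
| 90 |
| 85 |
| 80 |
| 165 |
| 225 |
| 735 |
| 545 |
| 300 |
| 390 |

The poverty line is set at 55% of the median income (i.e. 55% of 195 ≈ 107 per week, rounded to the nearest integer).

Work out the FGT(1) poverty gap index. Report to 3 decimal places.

Poor units: 80, 85, 90 (q = 3 of N = 10).
Gap ratios (z−y)/z: (107−80)/107 = 0.2523; (107−85)/107 = 0.2056; (107−90)/107 = 0.1589.
Sum of shortfalls = 0.616822; P₁ averages over all N: 0.616822 / 10 = 0.062.

0.062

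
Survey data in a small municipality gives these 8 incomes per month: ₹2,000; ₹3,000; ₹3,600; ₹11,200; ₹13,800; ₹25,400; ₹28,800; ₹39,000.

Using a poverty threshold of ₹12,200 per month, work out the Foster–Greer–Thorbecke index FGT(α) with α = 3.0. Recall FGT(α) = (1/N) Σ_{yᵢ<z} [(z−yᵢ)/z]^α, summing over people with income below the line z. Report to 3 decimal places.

Poor units: ₹2,000, ₹3,000, ₹3,600, ₹11,200 (q = 4 of N = 8).
Relative gaps: (12200−2000)/12200 = 0.8361; (12200−3000)/12200 = 0.7541; (12200−3600)/12200 = 0.7049; (12200−11200)/12200 = 0.0820.
Raised to α = 3.0: 0.58441; 0.42883; 0.35028; 0.00055.
Sum = 1.364075; FGT(3.0) = 1.364075 / 8 = 0.171.

0.171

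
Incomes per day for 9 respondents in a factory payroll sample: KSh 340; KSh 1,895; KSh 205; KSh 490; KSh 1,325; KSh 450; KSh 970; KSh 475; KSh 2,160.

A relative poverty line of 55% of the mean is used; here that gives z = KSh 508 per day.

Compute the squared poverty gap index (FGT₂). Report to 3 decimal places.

0.054

Poor units: KSh 205, KSh 340, KSh 450, KSh 475, KSh 490 (q = 5 of N = 9).
Gap ratios (z−y)/z: (508−205)/508 = 0.5965; (508−340)/508 = 0.3307; (508−450)/508 = 0.1142; (508−475)/508 = 0.0650; (508−490)/508 = 0.0354.
Squared: 0.3558; 0.1094; 0.0130; 0.0042; 0.0013.
Sum = 0.483640; P₂ = 0.483640 / 9 = 0.054.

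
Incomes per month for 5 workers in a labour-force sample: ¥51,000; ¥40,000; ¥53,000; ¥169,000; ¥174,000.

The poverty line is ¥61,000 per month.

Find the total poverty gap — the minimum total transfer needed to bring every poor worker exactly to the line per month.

Below z: ¥40,000, ¥51,000, ¥53,000 (q = 3 of N = 5).
Individual gaps: 61000−40000 = 21000; 61000−51000 = 10000; 61000−53000 = 8000.
Aggregate gap = ¥39,000.

¥39,000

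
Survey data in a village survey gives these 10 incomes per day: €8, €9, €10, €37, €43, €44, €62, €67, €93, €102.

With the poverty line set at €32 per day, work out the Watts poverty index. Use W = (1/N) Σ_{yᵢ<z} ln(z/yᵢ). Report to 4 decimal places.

0.3818

Poor units: €8, €9, €10 (q = 3 of N = 10).
Log shortfalls: ln(32/8) = 1.3863; ln(32/9) = 1.2685; ln(32/10) = 1.1632.
W = 3.817956 / 10 = 0.3818.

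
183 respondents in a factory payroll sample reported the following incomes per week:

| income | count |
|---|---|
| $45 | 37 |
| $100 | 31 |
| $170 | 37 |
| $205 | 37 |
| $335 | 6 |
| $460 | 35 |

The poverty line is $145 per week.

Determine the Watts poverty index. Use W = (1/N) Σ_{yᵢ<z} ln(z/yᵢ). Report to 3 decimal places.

Below z: 37×$45, 31×$100 (q = 68 of N = 183).
ln(z/y) terms: ln(145/45) = 1.1701 (×37); ln(145/100) = 0.3716 (×31).
W = 54.811107 / 183 = 0.300.

0.300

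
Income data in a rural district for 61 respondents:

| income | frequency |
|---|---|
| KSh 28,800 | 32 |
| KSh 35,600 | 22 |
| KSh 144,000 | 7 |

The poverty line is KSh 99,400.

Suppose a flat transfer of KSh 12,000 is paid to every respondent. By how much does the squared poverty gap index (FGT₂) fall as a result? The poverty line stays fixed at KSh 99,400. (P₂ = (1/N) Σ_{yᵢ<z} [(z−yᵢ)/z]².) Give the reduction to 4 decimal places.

Before: below the line — 32×KSh 28,800, 22×KSh 35,600; squared poverty gap index (FGT₂) = 0.413221.
After the KSh 12,000 transfer: below the line — 32×KSh 40,800, 22×KSh 47,600; squared poverty gap index (FGT₂) = 0.280268.
Reduction = 0.413221 − 0.280268 = 0.1330.

0.1330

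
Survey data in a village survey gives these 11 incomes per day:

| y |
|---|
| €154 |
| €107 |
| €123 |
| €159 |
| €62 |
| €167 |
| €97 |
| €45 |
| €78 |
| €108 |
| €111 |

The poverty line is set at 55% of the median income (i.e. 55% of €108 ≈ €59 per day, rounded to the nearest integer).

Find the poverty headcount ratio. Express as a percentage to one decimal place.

9.1%

1 of the 11 respondents have income below €59.
H = 1/11 = 9.1%.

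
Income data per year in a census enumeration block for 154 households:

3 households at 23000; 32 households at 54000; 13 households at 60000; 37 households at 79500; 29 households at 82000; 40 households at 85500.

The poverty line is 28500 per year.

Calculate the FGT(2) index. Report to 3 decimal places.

0.001

Below z: 3×23000 (q = 3 of N = 154).
Relative gaps: (28500−23000)/28500 = 0.1930 (×3).
Squared: 0.0372 (×3).
Sum = 0.111727; P₂ = 0.111727 / 154 = 0.001.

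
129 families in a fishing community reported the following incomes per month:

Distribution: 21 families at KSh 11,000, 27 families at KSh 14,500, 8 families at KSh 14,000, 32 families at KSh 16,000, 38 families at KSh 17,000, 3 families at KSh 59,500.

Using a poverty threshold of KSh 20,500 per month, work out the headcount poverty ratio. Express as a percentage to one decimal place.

97.7%

126 of the 129 families have income below KSh 20,500.
H = 126/129 = 97.7%.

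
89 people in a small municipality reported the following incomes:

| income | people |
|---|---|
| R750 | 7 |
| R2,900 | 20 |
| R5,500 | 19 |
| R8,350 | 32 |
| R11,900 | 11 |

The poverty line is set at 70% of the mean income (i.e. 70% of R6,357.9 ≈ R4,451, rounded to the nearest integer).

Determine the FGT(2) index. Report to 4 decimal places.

Below z: 7×R750, 20×R2,900 (q = 27 of N = 89).
Gap ratios (z−y)/z: (4451−750)/4451 = 0.8315 (×7); (4451−2900)/4451 = 0.3485 (×20).
Squared: 0.6914 (×7); 0.1214 (×20).
Sum = 7.268230; P₂ = 7.268230 / 89 = 0.0817.

0.0817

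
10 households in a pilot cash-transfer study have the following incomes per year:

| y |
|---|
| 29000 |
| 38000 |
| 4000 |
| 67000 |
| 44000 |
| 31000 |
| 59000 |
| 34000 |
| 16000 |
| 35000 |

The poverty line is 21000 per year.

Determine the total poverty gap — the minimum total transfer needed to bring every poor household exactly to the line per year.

22000

Incomes under z: 4000, 16000 (q = 2 of N = 10).
Individual gaps: 21000−4000 = 17000; 21000−16000 = 5000.
Aggregate gap = 22000.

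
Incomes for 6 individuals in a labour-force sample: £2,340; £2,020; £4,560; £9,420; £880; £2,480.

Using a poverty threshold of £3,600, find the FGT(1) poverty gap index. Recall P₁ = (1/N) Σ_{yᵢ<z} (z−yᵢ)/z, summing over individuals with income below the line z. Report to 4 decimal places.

Below z: £880, £2,020, £2,340, £2,480 (q = 4 of N = 6).
Gap ratios (z−y)/z: (3600−880)/3600 = 0.7556; (3600−2020)/3600 = 0.4389; (3600−2340)/3600 = 0.3500; (3600−2480)/3600 = 0.3111.
Sum of shortfalls = 1.855556; P₁ averages over all N: 1.855556 / 6 = 0.3093.

0.3093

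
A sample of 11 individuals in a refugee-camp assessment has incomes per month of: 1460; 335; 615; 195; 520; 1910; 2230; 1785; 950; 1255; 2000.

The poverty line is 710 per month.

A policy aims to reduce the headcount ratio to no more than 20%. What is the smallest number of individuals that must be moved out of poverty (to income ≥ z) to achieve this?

2

Currently q = 4 of N = 11 are below the line (H = 0.364).
A headcount ratio of at most 20% allows at most ⌊0.20 × 11⌋ = 2 poor individuals.
So at least 4 − 2 = 2 must be lifted.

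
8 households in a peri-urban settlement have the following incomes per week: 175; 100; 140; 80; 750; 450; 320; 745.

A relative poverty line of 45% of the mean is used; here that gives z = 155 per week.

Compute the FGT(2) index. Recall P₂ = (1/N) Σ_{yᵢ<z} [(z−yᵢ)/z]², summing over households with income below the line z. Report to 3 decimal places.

0.046

Incomes under z: 80, 100, 140 (q = 3 of N = 8).
Gap ratios (z−y)/z: (155−80)/155 = 0.4839; (155−100)/155 = 0.3548; (155−140)/155 = 0.0968.
Squared: 0.2341; 0.1259; 0.0094.
Sum = 0.369407; P₂ = 0.369407 / 8 = 0.046.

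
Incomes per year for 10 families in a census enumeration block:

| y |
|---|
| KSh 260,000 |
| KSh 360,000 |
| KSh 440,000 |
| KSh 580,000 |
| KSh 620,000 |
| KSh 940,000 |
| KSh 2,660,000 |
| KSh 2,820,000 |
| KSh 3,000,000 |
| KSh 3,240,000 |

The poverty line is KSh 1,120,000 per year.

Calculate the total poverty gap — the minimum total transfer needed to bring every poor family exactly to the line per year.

Poor units: KSh 260,000, KSh 360,000, KSh 440,000, KSh 580,000, KSh 620,000, KSh 940,000 (q = 6 of N = 10).
Individual gaps: 1120000−260000 = 860000; 1120000−360000 = 760000; 1120000−440000 = 680000; 1120000−580000 = 540000; 1120000−620000 = 500000; 1120000−940000 = 180000.
Aggregate gap = KSh 3,520,000.

KSh 3,520,000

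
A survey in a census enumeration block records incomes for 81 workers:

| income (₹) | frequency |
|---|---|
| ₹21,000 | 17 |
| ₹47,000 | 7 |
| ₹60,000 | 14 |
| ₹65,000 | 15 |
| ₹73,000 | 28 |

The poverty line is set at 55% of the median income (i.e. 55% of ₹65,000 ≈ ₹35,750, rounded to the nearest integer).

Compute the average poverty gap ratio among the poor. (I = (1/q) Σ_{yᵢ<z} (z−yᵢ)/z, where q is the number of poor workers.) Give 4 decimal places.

0.4126

Poor units: 17×₹21,000 (q = 17 of N = 81).
Shortfall ratios (z−y)/z: 0.4126 (×17); sum = 7.013986.
I averages over the q = 17 poor units only: 7.013986 / 17 = 0.4126.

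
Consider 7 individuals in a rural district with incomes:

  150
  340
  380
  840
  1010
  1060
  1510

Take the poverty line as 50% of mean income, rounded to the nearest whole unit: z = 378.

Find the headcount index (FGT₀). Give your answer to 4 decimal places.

0.2857

2 of the 7 individuals have income below 378.
H = 2/7 = 0.2857.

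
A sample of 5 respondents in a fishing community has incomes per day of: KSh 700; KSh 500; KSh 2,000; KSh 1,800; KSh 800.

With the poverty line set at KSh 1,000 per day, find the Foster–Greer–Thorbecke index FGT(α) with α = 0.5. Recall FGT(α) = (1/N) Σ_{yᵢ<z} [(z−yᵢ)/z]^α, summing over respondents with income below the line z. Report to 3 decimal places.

0.340

Poor units: KSh 500, KSh 700, KSh 800 (q = 3 of N = 5).
Normalized shortfalls: (1000−500)/1000 = 0.5000; (1000−700)/1000 = 0.3000; (1000−800)/1000 = 0.2000.
Raised to α = 0.5: 0.70711; 0.54772; 0.44721.
Sum = 1.702043; FGT(0.5) = 1.702043 / 5 = 0.340.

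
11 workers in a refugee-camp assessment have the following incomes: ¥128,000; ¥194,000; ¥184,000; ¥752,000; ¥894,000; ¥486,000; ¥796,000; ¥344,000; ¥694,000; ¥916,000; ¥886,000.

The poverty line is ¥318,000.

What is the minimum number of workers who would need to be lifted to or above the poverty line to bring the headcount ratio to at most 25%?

1

Currently q = 3 of N = 11 are below the line (H = 0.273).
A headcount ratio of at most 25% allows at most ⌊0.25 × 11⌋ = 2 poor workers.
So at least 3 − 2 = 1 must be lifted.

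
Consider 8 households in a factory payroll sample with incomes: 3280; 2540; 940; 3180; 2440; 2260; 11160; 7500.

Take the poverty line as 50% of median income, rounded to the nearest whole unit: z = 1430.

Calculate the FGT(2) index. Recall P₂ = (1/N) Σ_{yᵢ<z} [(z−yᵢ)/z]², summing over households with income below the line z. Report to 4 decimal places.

Below z: 940 (q = 1 of N = 8).
Normalized shortfalls: (1430−940)/1430 = 0.3427.
Squared: 0.1174.
Sum = 0.117414; P₂ = 0.117414 / 8 = 0.0147.

0.0147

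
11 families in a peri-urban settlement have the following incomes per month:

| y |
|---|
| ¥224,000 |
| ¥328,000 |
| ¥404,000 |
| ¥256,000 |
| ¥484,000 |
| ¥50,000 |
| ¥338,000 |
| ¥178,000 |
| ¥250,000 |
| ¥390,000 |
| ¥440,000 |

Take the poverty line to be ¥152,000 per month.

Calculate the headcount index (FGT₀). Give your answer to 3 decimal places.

0.091

1 of the 11 families have income below ¥152,000.
H = 1/11 = 0.091.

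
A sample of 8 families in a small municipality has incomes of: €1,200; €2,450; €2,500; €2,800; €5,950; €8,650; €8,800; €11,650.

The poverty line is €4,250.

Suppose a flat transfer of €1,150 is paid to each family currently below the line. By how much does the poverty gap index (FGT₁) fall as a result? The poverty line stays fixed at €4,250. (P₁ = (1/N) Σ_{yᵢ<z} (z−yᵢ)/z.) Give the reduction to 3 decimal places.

0.135

Before: below the line — €1,200, €2,450, €2,500, €2,800; poverty gap index (FGT₁) = 0.23676.
After the €1,150 transfer: below the line — €2,350, €3,600, €3,650, €3,950; poverty gap index (FGT₁) = 0.10147.
Reduction = 0.23676 − 0.10147 = 0.135.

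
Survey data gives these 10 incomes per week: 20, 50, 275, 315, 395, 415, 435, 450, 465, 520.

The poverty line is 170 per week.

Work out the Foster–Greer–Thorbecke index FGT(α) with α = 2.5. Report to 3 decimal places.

0.115

Below the line: 20, 50 (q = 2 of N = 10).
Shortfall ratios: (170−20)/170 = 0.8824; (170−50)/170 = 0.7059.
Raised to α = 2.5: 0.73132; 0.41863.
Sum = 1.149948; FGT(2.5) = 1.149948 / 10 = 0.115.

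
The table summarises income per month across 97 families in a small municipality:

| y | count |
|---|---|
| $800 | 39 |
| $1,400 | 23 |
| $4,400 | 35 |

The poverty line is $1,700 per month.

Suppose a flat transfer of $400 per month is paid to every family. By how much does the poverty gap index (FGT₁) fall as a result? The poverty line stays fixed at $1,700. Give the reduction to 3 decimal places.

Before: below the line — 39×$800, 23×$1,400; poverty gap index (FGT₁) = 0.25470.
After the $400 transfer: below the line — 39×$1,200; poverty gap index (FGT₁) = 0.11825.
Reduction = 0.25470 − 0.11825 = 0.136.

0.136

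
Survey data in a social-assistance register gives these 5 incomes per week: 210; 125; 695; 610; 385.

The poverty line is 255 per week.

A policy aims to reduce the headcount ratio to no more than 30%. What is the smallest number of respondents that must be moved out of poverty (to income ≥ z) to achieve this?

Currently q = 2 of N = 5 are below the line (H = 0.400).
A headcount ratio of at most 30% allows at most ⌊0.30 × 5⌋ = 1 poor respondents.
So at least 2 − 1 = 1 must be lifted.

1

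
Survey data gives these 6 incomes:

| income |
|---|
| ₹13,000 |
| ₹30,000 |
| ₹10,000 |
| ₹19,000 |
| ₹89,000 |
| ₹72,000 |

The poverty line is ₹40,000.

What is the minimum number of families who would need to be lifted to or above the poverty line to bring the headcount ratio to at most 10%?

4 of the 6 families are poor, so H = 4/6 = 0.667.
A headcount ratio of at most 10% allows at most ⌊0.10 × 6⌋ = 0 poor families.
So at least 4 − 0 = 4 must be lifted.

4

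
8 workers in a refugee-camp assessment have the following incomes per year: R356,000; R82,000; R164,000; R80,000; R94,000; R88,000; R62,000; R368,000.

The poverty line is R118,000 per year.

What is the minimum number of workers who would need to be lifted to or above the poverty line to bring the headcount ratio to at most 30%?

3

5 of the 8 workers are poor, so H = 5/8 = 0.625.
A headcount ratio of at most 30% allows at most ⌊0.30 × 8⌋ = 2 poor workers.
So at least 5 − 2 = 3 must be lifted.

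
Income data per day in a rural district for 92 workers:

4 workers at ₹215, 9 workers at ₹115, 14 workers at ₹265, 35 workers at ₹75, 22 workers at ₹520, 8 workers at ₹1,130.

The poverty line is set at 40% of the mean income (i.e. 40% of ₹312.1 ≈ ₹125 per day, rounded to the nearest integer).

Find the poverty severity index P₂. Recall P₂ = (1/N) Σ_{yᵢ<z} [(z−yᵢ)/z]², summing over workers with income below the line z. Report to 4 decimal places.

0.0615

Poor units: 35×₹75, 9×₹115 (q = 44 of N = 92).
Gap ratios (z−y)/z: (125−75)/125 = 0.4000 (×35); (125−115)/125 = 0.0800 (×9).
Squared: 0.1600 (×35); 0.0064 (×9).
Sum = 5.657600; P₂ = 5.657600 / 92 = 0.0615.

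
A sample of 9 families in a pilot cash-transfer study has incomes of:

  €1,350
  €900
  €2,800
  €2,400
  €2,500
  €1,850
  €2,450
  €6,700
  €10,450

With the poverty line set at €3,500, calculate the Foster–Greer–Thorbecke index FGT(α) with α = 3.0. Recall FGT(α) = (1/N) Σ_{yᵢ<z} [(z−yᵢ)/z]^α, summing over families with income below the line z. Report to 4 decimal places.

0.0929

Below the line: €900, €1,350, €1,850, €2,400, €2,450, €2,500, €2,800 (q = 7 of N = 9).
Normalized shortfalls: (3500−900)/3500 = 0.7429; (3500−1350)/3500 = 0.6143; (3500−1850)/3500 = 0.4714; (3500−2400)/3500 = 0.3143; (3500−2450)/3500 = 0.3000; (3500−2500)/3500 = 0.2857; (3500−2800)/3500 = 0.2000.
Raised to α = 3.0: 0.40994; 0.23180; 0.10477; 0.03104; 0.02700; 0.02332; 0.00800.
Sum = 0.835875; FGT(3.0) = 0.835875 / 9 = 0.0929.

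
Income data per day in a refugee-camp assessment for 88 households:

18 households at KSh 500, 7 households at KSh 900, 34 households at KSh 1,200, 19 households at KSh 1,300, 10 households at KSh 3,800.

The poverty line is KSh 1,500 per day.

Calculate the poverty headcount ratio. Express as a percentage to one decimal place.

88.6%

78 of the 88 households have income below KSh 1,500.
H = 78/88 = 88.6%.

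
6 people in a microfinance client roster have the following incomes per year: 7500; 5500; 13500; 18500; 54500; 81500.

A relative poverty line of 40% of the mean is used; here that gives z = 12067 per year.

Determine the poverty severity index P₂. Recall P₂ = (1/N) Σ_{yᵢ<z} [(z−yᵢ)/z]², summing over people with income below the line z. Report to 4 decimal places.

0.0732

Below z: 5500, 7500 (q = 2 of N = 6).
Normalized shortfalls: (12067−5500)/12067 = 0.5442; (12067−7500)/12067 = 0.3785.
Squared: 0.2962; 0.1432.
Sum = 0.439406; P₂ = 0.439406 / 6 = 0.0732.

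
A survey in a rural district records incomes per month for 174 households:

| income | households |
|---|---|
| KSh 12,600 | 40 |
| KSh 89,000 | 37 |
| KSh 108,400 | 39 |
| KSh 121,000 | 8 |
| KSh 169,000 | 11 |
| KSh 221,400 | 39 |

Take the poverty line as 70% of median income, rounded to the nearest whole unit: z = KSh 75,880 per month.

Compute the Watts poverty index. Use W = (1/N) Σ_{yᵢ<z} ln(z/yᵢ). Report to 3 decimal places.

Below the line: 40×KSh 12,600 (q = 40 of N = 174).
Log gaps: ln(75880/12600) = 1.7955 (×40).
W = 71.818253 / 174 = 0.413.

0.413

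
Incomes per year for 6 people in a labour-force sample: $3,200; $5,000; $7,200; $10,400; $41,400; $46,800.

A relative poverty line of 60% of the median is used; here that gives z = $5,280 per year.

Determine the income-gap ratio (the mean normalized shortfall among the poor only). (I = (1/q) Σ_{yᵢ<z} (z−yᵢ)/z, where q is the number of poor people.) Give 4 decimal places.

0.2235

Below the line: $3,200, $5,000 (q = 2 of N = 6).
Shortfall ratios (z−y)/z: 0.3939, 0.0530; sum = 0.446970.
I averages over the q = 2 poor units only: 0.446970 / 2 = 0.2235.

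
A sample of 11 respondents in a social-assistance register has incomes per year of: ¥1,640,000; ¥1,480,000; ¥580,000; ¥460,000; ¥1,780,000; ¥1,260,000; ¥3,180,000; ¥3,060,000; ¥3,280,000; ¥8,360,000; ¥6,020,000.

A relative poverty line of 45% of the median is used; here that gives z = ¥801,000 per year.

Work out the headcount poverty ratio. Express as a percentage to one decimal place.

18.2%

2 of the 11 respondents have income below ¥801,000.
H = 2/11 = 18.2%.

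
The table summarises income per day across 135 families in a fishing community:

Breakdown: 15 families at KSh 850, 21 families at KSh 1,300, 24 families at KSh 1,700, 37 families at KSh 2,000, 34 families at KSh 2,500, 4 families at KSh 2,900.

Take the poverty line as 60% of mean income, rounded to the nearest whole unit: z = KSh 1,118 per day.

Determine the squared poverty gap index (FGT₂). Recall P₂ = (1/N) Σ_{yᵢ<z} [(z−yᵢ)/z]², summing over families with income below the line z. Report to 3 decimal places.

Incomes under z: 15×KSh 850 (q = 15 of N = 135).
Normalized shortfalls: (1118−850)/1118 = 0.2397 (×15).
Squared: 0.0575 (×15).
Sum = 0.861940; P₂ = 0.861940 / 135 = 0.006.

0.006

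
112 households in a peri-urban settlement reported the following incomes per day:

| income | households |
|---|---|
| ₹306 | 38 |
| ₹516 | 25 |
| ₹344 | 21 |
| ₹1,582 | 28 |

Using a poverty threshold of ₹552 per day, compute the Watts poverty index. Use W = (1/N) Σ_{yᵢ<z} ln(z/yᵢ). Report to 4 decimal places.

Incomes under z: 38×₹306, 21×₹344, 25×₹516 (q = 84 of N = 112).
ln(z/y) terms: ln(552/306) = 0.5900 (×38); ln(552/344) = 0.4729 (×21); ln(552/516) = 0.0674 (×25).
W = 34.035658 / 112 = 0.3039.

0.3039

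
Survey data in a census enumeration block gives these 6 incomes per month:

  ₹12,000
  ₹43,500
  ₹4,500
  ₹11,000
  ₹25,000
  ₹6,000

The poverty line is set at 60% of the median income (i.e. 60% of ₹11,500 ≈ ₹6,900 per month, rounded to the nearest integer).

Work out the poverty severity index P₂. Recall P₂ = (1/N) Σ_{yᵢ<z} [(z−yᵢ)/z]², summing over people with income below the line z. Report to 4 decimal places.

Incomes under z: ₹4,500, ₹6,000 (q = 2 of N = 6).
Gap ratios (z−y)/z: (6900−4500)/6900 = 0.3478; (6900−6000)/6900 = 0.1304.
Squared: 0.1210; 0.0170.
Sum = 0.137996; P₂ = 0.137996 / 6 = 0.0230.

0.0230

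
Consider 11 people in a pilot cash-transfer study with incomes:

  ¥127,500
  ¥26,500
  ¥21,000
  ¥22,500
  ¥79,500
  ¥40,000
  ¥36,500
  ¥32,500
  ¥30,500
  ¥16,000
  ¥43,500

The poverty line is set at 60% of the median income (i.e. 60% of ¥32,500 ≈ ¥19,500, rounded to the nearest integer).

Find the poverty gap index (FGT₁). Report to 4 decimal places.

Poor units: ¥16,000 (q = 1 of N = 11).
Shortfall ratios: (19500−16000)/19500 = 0.1795.
Σ = 0.179487. Dividing by the full population N = 11 gives P₁ = 0.0163.

0.0163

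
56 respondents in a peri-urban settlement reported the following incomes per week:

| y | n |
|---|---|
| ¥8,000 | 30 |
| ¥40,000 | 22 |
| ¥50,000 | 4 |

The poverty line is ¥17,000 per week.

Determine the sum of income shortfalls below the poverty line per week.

Incomes under z: 30×¥8,000 (q = 30 of N = 56).
Individual gaps: 30×(17000−8000) = 270000.
Aggregate gap = ¥270,000.

¥270,000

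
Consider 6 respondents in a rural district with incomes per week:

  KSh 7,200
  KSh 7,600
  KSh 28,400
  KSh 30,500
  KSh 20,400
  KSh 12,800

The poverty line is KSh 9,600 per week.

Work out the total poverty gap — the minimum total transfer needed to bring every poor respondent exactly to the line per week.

Poor units: KSh 7,200, KSh 7,600 (q = 2 of N = 6).
Individual gaps: 9600−7200 = 2400; 9600−7600 = 2000.
Aggregate gap = KSh 4,400.

KSh 4,400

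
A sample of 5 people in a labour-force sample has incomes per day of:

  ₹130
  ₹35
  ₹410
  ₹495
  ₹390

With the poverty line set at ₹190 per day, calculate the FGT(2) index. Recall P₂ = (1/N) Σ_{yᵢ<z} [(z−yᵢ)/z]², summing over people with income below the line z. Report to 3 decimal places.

Poor units: ₹35, ₹130 (q = 2 of N = 5).
Gap ratios (z−y)/z: (190−35)/190 = 0.8158; (190−130)/190 = 0.3158.
Squared: 0.6655; 0.0997.
Sum = 0.765235; P₂ = 0.765235 / 5 = 0.153.

0.153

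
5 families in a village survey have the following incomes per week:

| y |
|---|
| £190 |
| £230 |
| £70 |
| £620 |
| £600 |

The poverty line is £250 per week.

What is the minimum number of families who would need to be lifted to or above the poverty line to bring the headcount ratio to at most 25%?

Currently q = 3 of N = 5 are below the line (H = 0.600).
A headcount ratio of at most 25% allows at most ⌊0.25 × 5⌋ = 1 poor families.
So at least 3 − 1 = 2 must be lifted.

2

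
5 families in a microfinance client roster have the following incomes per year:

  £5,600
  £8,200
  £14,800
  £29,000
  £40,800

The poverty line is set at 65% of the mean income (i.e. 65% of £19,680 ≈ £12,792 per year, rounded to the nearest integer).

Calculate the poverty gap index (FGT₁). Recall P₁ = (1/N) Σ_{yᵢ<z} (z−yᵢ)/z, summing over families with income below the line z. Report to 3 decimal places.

Below z: £5,600, £8,200 (q = 2 of N = 5).
Shortfall ratios: (12792−5600)/12792 = 0.5622; (12792−8200)/12792 = 0.3590.
Sum of shortfalls = 0.921201; P₁ averages over all N: 0.921201 / 5 = 0.184.

0.184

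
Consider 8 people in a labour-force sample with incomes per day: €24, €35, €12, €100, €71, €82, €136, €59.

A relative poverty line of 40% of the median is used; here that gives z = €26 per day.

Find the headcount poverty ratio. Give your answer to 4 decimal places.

2 of the 8 people have income below €26.
H = 2/8 = 0.2500.

0.2500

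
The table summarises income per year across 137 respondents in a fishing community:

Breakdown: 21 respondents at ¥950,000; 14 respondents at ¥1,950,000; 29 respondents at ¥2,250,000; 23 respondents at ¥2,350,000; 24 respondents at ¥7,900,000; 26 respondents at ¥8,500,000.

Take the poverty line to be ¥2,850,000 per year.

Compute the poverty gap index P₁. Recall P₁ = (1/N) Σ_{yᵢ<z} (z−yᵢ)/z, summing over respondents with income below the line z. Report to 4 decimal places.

0.2085

Below z: 21×¥950,000, 14×¥1,950,000, 29×¥2,250,000, 23×¥2,350,000 (q = 87 of N = 137).
Relative gaps: (2850000−950000)/2850000 = 0.6667 (×21); (2850000−1950000)/2850000 = 0.3158 (×14); (2850000−2250000)/2850000 = 0.2105 (×29); (2850000−2350000)/2850000 = 0.1754 (×23).
Sum of shortfalls = 28.561404; P₁ averages over all N: 28.561404 / 137 = 0.2085.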